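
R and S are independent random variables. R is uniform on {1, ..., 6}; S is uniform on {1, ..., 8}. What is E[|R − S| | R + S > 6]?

92/33

P(R + S > 6) = 11/16.
Summing |R−S|·P(x,y) over outcomes with R + S > 6 gives 23/12.
E[|R − S| | R + S > 6] = (23/12) / (11/16) = 92/33.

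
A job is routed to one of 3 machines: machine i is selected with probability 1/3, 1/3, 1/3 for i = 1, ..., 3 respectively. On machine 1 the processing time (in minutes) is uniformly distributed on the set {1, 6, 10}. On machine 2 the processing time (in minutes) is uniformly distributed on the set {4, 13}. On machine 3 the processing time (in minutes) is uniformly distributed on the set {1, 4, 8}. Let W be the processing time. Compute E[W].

E[W | machine 1] = (1+6+10)/3 = 17/3.
E[W | machine 2] = (4+13)/2 = 17/2.
E[W | machine 3] = (1+4+8)/3 = 13/3.
E[W] = (1/3)·(17/3) + (1/3)·(17/2) + (1/3)·(13/3) = 37/6.

37/6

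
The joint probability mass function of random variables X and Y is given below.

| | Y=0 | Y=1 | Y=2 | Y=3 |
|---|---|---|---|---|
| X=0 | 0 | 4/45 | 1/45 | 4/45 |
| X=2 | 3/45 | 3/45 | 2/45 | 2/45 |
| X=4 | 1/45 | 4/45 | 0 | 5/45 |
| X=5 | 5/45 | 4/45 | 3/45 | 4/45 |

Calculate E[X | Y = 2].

P(Y = 2) = 2/15.
Σ X·P over the event = 0·(1/45) + 2·(2/45) + 5·(3/45) = 19/45.
E[X | Y = 2] = (19/45) / (2/15) = 19/6.

19/6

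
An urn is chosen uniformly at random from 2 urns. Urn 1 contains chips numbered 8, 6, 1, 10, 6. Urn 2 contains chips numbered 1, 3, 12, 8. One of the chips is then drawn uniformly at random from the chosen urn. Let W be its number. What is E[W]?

E[W | urn 1] = (8+6+1+10+6)/5 = 31/5.
E[W | urn 2] = (1+3+12+8)/4 = 6.
E[W] = (1/2)·(31/5) + (1/2)·(6) = 61/10.

61/10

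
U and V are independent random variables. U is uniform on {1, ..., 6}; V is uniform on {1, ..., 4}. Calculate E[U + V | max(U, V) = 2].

10/3

P(max(U, V) = 2) = 1/8.
Summing (U+V)·P(x,y) over outcomes with max(U, V) = 2 gives 5/12.
E[U + V | max(U, V) = 2] = (5/12) / (1/8) = 10/3.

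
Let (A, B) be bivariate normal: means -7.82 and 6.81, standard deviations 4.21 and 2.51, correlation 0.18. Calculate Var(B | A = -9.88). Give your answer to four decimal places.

6.0960

The conditional variance in a bivariate normal is σ_B²(1 − ρ²), independent of x.
Var(B | A=-9.88) = (2.51)²·(1 − (0.18)²) = 6.3001·0.9676 = 6.0960.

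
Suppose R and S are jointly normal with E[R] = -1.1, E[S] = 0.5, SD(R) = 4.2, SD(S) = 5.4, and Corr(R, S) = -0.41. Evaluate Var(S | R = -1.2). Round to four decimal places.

Var(S | R=x) = (1 − ρ²)·σ_S².
Var(S | R=-1.2) = (5.4)²·(1 − (-0.41)²) = 29.16·0.8319 = 24.2582.

24.2582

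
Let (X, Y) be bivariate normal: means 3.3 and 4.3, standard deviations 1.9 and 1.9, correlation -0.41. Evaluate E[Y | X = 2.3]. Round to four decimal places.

E[Y | X=x] = μ_Y + ρ(σ_Y/σ_X)(x − μ_X) for jointly normal variables.
E[Y | X=2.3] = 4.3 + (-0.41)·(1.9/1.9)·(2.3 − (3.3)) = 4.3 + (-0.41)·(-1) = 4.7100.

4.7100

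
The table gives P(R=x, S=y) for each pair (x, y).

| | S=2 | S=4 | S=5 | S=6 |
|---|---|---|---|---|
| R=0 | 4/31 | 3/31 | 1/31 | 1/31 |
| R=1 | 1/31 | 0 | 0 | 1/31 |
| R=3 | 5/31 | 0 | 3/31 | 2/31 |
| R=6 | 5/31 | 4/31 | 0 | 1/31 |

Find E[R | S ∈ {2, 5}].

55/19

P(S ∈ {2, 5}) = 19/31.
Σ R·P over the event = 0·(4/31) + 0·(1/31) + 1·(1/31) + 3·(5/31) + 3·(3/31) + 6·(5/31) = 55/31.
E[R | S ∈ {2, 5}] = (55/31) / (19/31) = 55/19.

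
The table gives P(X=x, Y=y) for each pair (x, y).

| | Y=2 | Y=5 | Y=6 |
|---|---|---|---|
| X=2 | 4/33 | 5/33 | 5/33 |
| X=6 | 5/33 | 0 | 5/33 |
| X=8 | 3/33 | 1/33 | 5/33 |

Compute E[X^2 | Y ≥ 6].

P(Y ≥ 6) = 5/11.
Σ X^2·P over the event = 4·(5/33) + 36·(5/33) + 64·(5/33) = 520/33.
E[X^2 | Y ≥ 6] = (520/33) / (5/11) = 104/3.

104/3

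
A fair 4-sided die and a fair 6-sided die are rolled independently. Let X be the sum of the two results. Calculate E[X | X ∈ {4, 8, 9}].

P(X ∈ {4, 8, 9}) = 1/3.
Σ over the event: 4·1/8 + 8·1/8 + 9·1/12 = 9/4.
E[X | X ∈ {4, 8, 9}] = (9/4) / (1/3) = 27/4.

27/4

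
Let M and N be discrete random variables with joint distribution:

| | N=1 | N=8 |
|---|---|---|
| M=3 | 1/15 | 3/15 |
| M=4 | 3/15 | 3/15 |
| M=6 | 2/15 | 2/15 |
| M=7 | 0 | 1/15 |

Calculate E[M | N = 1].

9/2

P(N = 1) = 2/5.
Summing M·P(M=x,N=y) over the conditioning event gives 9/5.
E[M | N = 1] = (9/5) / (2/5) = 9/2.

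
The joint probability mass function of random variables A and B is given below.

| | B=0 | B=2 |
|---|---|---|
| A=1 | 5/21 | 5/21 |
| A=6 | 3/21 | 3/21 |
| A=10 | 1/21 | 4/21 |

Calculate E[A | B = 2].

P(B = 2) = 4/7.
Summing A·P(A=x,B=y) over the conditioning event gives 3.
E[A | B = 2] = (3) / (4/7) = 21/4.

21/4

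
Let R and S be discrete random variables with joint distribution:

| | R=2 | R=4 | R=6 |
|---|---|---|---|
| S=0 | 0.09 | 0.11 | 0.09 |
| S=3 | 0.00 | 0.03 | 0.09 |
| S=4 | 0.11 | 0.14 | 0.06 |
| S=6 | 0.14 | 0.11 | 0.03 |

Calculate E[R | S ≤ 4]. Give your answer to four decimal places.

P(S ≤ 4) = 0.72.
Σ R·P over the event = 2·(0.09) + 2·(0.11) + 4·(0.11) + 4·(0.03) + 4·(0.14) + 6·(0.09) + 6·(0.09) + 6·(0.06) = 2.96.
E[R | S ≤ 4] = (2.96) / (0.72) = 4.1111.

4.1111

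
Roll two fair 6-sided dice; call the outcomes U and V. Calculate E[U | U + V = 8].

4

Outcomes with U + V = 8: (2,6), (3,5), (4,4), (5,3), (6,2), each with probability 1/36.
E[U | U + V = 8] = (2 + 3 + 4 + 5 + 6) / 5 = 4.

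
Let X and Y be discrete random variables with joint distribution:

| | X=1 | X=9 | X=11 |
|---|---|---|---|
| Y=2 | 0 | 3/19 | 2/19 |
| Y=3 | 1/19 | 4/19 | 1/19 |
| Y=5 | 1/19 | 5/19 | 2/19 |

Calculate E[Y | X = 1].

P(X = 1) = 2/19.
Σ Y·P over the event = 3·(1/19) + 5·(1/19) = 8/19.
E[Y | X = 1] = (8/19) / (2/19) = 4.

4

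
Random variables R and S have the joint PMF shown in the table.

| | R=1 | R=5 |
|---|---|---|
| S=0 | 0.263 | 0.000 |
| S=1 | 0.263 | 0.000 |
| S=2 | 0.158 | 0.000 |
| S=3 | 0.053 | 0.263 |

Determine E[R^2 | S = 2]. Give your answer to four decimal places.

1.0000

P(S = 2) = 0.158.
Summing R^2·P(R=x,S=y) over the conditioning event gives 0.158.
E[R^2 | S = 2] = (0.158) / (0.158) = 1.0000.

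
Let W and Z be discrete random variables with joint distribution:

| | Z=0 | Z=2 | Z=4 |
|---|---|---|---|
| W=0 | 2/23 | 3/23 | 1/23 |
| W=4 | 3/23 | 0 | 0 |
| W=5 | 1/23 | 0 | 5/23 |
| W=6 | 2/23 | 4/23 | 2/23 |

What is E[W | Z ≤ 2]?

P(Z ≤ 2) = 15/23.
Σ W·P over the event = 0·(2/23) + 0·(3/23) + 4·(3/23) + 5·(1/23) + 6·(2/23) + 6·(4/23) = 53/23.
E[W | Z ≤ 2] = (53/23) / (15/23) = 53/15.

53/15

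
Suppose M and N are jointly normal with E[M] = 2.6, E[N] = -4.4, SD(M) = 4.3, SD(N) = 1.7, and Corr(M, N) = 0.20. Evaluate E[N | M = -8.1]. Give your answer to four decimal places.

The regression of N on M has slope ρ·σ_N/σ_M and passes through (μ_M, μ_N).
E[N | M=-8.1] = -4.4 + (0.20)·(1.7/4.3)·(-8.1 − (2.6)) = -4.4 + (0.07907)·(-10.7) = -5.2460.

-5.2460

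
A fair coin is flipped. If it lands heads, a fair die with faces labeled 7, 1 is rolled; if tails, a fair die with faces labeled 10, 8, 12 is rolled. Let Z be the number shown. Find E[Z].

7

E[Z | heads] = (7+1)/2 = 4.
E[Z | tails] = (10+8+12)/3 = 10.
By the law of total expectation,
E[Z] = (1/2)·(4) + (1/2)·(10) = 7.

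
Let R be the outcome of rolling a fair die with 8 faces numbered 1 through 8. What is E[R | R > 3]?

Given R > 3, R is equally likely to be any of {4, 5, 6, 7, 8}.
E[R | R > 3] = (4 + 5 + 6 + 7 + 8) / 5 = 6.

6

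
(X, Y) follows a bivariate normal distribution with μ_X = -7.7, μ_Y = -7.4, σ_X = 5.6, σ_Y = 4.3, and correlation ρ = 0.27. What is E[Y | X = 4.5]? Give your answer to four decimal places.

-4.8707

The regression of Y on X has slope ρ·σ_Y/σ_X and passes through (μ_X, μ_Y).
E[Y | X=4.5] = -7.4 + (0.27)·(4.3/5.6)·(4.5 − (-7.7)) = -7.4 + (0.20732)·(12.2) = -4.8707.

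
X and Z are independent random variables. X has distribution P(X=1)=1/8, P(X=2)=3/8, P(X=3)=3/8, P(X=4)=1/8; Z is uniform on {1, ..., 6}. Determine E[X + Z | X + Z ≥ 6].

103/14

P(X + Z ≥ 6) = 7/12.
Summing (X+Z)·P(x,y) over outcomes with X + Z ≥ 6 gives 103/24.
E[X + Z | X + Z ≥ 6] = (103/24) / (7/12) = 103/14.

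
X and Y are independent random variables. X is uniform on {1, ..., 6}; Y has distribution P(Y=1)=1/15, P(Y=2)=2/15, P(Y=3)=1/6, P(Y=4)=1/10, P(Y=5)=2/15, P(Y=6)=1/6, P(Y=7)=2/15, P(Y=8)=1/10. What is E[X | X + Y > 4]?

601/161

P(X + Y > 4) = 161/180.
Summing X·P(x,y) over outcomes with X + Y > 4 gives 601/180.
E[X | X + Y > 4] = (601/180) / (161/180) = 601/161.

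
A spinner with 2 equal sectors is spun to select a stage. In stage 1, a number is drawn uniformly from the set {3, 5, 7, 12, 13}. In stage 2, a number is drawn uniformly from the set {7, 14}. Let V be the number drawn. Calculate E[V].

E[V | stage 1] = (3+5+7+12+13)/5 = 8.
E[V | stage 2] = (7+14)/2 = 21/2.
E[V] = (1/2)·(8) + (1/2)·(21/2) = 37/4.

37/4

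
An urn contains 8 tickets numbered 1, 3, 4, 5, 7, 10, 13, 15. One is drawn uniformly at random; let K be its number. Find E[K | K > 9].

38/3

P(K > 9) = 3/8.
Σ over the event: 10·1/8 + 13·1/8 + 15·1/8 = 19/4.
E[K | K > 9] = (19/4) / (3/8) = 38/3.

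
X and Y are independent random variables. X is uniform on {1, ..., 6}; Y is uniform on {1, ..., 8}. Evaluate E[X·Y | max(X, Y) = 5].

125/9

Outcomes with max(X, Y) = 5: (1,5), (2,5), (3,5), (4,5), (5,1), (5,2), (5,3), (5,4), (5,5), each with probability 1/48.
E[X·Y | max(X, Y) = 5] = (5 + 10 + 15 + 20 + 5 + 10 + 15 + 20 + 25) / 9 = 125/9.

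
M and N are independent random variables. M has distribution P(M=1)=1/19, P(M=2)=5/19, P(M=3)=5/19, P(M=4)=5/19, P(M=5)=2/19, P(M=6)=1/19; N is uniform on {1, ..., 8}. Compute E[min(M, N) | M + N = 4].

P(M + N = 4) = 11/152.
Summing min(M,N)·P(x,y) over outcomes with M + N = 4 gives 2/19.
E[min(M, N) | M + N = 4] = (2/19) / (11/152) = 16/11.

16/11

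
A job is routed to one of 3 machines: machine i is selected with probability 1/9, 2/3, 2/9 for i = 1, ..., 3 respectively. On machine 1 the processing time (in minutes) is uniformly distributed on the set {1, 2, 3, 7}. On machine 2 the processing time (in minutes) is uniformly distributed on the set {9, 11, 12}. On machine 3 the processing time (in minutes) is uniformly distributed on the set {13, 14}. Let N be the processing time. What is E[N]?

E[N | machine 1] = (1+2+3+7)/4 = 13/4.
E[N | machine 2] = (9+11+12)/3 = 32/3.
E[N | machine 3] = (13+14)/2 = 27/2.
E[N] = (1/9)·(13/4) + (2/3)·(32/3) + (2/9)·(27/2) = 377/36.

377/36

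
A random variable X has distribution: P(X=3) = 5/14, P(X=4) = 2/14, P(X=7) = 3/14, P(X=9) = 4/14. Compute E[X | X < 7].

P(X < 7) = 1/2.
Σ over the event: 3·5/14 + 4·1/7 = 23/14.
E[X | X < 7] = (23/14) / (1/2) = 23/7.

23/7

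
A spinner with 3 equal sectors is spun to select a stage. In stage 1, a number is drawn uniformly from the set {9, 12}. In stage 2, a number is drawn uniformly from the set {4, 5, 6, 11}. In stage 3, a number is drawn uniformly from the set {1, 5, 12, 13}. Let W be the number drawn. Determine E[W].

E[W | stage 1] = (9+12)/2 = 21/2.
E[W | stage 2] = (4+5+6+11)/4 = 13/2.
E[W | stage 3] = (1+5+12+13)/4 = 31/4.
E[W] = (1/3)·(21/2) + (1/3)·(13/2) + (1/3)·(31/4) = 33/4.

33/4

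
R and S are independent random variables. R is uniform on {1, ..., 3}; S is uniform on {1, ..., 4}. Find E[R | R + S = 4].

2

P(R + S = 4) = 1/4.
Summing R·P(x,y) over outcomes with R + S = 4 gives 1/2.
E[R | R + S = 4] = (1/2) / (1/4) = 2.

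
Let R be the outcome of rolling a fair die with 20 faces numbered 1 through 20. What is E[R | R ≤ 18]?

19/2

P(R ≤ 18) = 9/10.
E[R | R ≤ 18] = (171/20) / (9/10) = 19/2.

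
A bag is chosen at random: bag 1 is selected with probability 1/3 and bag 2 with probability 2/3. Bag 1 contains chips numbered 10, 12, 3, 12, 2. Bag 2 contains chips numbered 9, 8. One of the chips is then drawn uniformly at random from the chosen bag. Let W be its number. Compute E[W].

124/15

E[W | bag 1] = (10+12+3+12+2)/5 = 39/5.
E[W | bag 2] = (9+8)/2 = 17/2.
By the law of total expectation,
E[W] = (1/3)·(39/5) + (2/3)·(17/2) = 124/15.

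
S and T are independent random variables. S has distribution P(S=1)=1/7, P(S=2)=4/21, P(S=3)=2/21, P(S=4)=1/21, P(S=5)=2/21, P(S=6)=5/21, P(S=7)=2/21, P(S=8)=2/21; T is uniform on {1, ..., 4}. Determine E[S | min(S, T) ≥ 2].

P(min(S, T) ≥ 2) = 9/14.
Summing S·P(x,y) over outcomes with min(S, T) ≥ 2 gives 22/7.
E[S | min(S, T) ≥ 2] = (22/7) / (9/14) = 44/9.

44/9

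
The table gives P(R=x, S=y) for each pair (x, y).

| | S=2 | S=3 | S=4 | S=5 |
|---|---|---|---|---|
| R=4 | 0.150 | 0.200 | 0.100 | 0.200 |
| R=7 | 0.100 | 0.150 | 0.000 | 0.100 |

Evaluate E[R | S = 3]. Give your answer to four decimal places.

P(S = 3) = 0.350.
Σ R·P over the event = 4·(0.200) + 7·(0.150) = 1.850.
E[R | S = 3] = (1.850) / (0.350) = 5.2857.

5.2857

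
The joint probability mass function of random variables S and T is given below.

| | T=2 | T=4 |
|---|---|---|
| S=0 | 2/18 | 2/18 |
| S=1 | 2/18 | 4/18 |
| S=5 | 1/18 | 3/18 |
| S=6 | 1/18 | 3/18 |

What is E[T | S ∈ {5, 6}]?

7/2

P(S ∈ {5, 6}) = 4/9.
Σ T·P over the event = 2·(1/18) + 4·(3/18) + 2·(1/18) + 4·(3/18) = 14/9.
E[T | S ∈ {5, 6}] = (14/9) / (4/9) = 7/2.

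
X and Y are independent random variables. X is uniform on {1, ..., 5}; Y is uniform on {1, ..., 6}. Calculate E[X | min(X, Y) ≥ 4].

Outcomes with min(X, Y) ≥ 4: (4,4), (4,5), (4,6), (5,4), (5,5), (5,6), each with probability 1/30.
E[X | min(X, Y) ≥ 4] = (4 + 4 + 4 + 5 + 5 + 5) / 6 = 9/2.

9/2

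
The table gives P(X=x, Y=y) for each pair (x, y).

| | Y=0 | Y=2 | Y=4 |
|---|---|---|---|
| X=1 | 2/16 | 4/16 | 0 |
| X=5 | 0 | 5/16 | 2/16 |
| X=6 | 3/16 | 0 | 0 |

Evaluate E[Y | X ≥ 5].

P(X ≥ 5) = 5/8.
Σ Y·P over the event = 2·(5/16) + 4·(2/16) + 0·(3/16) = 9/8.
E[Y | X ≥ 5] = (9/8) / (5/8) = 9/5.

9/5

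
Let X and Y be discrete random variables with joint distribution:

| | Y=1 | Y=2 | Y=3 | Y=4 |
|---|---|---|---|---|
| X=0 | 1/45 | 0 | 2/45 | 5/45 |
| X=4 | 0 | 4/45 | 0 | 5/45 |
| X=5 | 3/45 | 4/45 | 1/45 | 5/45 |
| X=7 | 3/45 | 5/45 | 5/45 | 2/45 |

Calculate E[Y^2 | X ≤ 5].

101/10

P(X ≤ 5) = 2/3.
Summing Y^2·P(X=x,Y=y) over the conditioning event gives 101/15.
E[Y^2 | X ≤ 5] = (101/15) / (2/3) = 101/10.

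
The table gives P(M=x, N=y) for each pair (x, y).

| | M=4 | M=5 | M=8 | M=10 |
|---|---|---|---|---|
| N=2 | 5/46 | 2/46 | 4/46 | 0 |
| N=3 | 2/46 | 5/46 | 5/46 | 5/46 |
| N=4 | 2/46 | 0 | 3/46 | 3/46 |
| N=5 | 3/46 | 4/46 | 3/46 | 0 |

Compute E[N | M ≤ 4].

13/4

P(M ≤ 4) = 6/23.
Σ N·P over the event = 2·(5/46) + 3·(2/46) + 4·(2/46) + 5·(3/46) = 39/46.
E[N | M ≤ 4] = (39/46) / (6/23) = 13/4.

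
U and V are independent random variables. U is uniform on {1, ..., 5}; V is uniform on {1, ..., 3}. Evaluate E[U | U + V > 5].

Outcomes with U + V > 5: (3,3), (4,2), (4,3), (5,1), (5,2), (5,3), each with probability 1/15.
E[U | U + V > 5] = (3 + 4 + 4 + 5 + 5 + 5) / 6 = 13/3.

13/3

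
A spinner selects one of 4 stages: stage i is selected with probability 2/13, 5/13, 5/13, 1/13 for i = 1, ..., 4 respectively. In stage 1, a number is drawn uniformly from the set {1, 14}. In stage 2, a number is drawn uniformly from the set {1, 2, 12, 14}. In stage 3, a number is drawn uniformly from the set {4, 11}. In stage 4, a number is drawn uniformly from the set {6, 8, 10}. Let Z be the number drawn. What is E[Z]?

E[Z | stage 1] = (1+14)/2 = 15/2.
E[Z | stage 2] = (1+2+12+14)/4 = 29/4.
E[Z | stage 3] = (4+11)/2 = 15/2.
E[Z | stage 4] = (6+8+10)/3 = 8.
E[Z] = (2/13)·(15/2) + (5/13)·(29/4) + (5/13)·(15/2) + (1/13)·(8) = 387/52.

387/52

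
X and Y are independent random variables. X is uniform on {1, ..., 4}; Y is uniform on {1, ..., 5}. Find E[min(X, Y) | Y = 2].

7/4

Outcomes with Y = 2: (1,2), (2,2), (3,2), (4,2), each with probability 1/20.
E[min(X, Y) | Y = 2] = (1 + 2 + 2 + 2) / 4 = 7/4.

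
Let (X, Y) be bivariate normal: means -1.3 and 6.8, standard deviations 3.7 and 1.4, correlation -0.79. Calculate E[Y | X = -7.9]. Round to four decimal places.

8.7729

E[Y | X=x] = μ_Y + ρ(σ_Y/σ_X)(x − μ_X) for jointly normal variables.
E[Y | X=-7.9] = 6.8 + (-0.79)·(1.4/3.7)·(-7.9 − (-1.3)) = 6.8 + (-0.29892)·(-6.6) = 8.7729.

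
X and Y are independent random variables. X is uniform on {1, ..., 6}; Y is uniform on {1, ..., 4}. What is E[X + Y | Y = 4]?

Outcomes with Y = 4: (1,4), (2,4), (3,4), (4,4), (5,4), (6,4), each with probability 1/24.
E[X + Y | Y = 4] = (5 + 6 + 7 + 8 + 9 + 10) / 6 = 15/2.

15/2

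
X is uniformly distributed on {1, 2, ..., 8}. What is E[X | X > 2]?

11/2

Given X > 2, X is equally likely to be any of {3, 4, 5, 6, 7, 8}.
E[X | X > 2] = (3 + 4 + 5 + 6 + 7 + 8) / 6 = 11/2.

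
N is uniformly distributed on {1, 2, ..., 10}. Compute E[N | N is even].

6

Given N is even, N is equally likely to be any of {2, 4, 6, 8, 10}.
E[N | N is even] = (2 + 4 + 6 + 8 + 10) / 5 = 6.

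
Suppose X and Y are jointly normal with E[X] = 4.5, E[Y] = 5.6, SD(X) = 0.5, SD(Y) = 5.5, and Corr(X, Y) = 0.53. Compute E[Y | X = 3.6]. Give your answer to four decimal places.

0.3530

E[Y | X=x] = μ_Y + ρ(σ_Y/σ_X)(x − μ_X) for jointly normal variables.
E[Y | X=3.6] = 5.6 + (0.53)·(5.5/0.5)·(3.6 − (4.5)) = 5.6 + (5.83)·(-0.9) = 0.3530.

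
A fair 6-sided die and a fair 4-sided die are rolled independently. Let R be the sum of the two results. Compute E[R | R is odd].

6

P(R is odd) = 1/2.
Σ over the event: 3·1/12 + 5·1/6 + 7·1/6 + 9·1/12 = 3.
E[R | R is odd] = (3) / (1/2) = 6.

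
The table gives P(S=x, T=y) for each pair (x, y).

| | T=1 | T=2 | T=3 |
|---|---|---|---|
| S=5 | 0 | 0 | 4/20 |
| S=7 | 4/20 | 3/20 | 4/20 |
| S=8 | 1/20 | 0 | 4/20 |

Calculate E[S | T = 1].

36/5

P(T = 1) = 1/4.
Summing S·P(S=x,T=y) over the conditioning event gives 9/5.
E[S | T = 1] = (9/5) / (1/4) = 36/5.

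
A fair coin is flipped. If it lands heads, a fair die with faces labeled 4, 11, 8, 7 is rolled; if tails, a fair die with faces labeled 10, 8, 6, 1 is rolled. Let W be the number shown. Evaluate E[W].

E[W | heads] = (4+11+8+7)/4 = 15/2.
E[W | tails] = (10+8+6+1)/4 = 25/4.
E[W] = (1/2)·(15/2) + (1/2)·(25/4) = 55/8.

55/8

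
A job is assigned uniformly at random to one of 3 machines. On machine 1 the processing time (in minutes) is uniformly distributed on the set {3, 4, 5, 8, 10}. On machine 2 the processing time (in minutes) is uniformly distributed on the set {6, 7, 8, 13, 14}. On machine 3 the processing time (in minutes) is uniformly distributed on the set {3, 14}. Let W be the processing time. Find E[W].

E[W | machine 1] = (3+4+5+8+10)/5 = 6.
E[W | machine 2] = (6+7+8+13+14)/5 = 48/5.
E[W | machine 3] = (3+14)/2 = 17/2.
By the law of total expectation,
E[W] = (1/3)·(6) + (1/3)·(48/5) + (1/3)·(17/2) = 241/30.

241/30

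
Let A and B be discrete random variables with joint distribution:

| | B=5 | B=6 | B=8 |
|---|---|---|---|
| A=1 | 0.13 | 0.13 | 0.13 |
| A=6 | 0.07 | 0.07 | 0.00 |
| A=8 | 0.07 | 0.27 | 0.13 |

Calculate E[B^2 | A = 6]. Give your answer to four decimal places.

30.5000

P(A = 6) = 0.14.
Σ B^2·P over the event = 25·(0.07) + 36·(0.07) = 4.27.
E[B^2 | A = 6] = (4.27) / (0.14) = 30.5000.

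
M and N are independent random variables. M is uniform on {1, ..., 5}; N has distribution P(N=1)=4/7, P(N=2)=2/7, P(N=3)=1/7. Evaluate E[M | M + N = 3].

P(M + N = 3) = 6/35.
Summing M·P(x,y) over outcomes with M + N = 3 gives 2/7.
E[M | M + N = 3] = (2/7) / (6/35) = 5/3.

5/3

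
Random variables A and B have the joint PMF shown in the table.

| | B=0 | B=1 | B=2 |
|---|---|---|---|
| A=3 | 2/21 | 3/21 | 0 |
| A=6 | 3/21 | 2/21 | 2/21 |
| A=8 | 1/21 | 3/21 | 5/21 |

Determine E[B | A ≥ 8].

13/9

P(A ≥ 8) = 3/7.
Σ B·P over the event = 0·(1/21) + 1·(3/21) + 2·(5/21) = 13/21.
E[B | A ≥ 8] = (13/21) / (3/7) = 13/9.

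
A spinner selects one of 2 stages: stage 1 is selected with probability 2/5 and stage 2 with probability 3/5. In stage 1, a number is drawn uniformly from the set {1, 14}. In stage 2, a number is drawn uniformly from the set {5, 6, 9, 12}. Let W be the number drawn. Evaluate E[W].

39/5

E[W | stage 1] = (1+14)/2 = 15/2.
E[W | stage 2] = (5+6+9+12)/4 = 8.
By the law of total expectation,
E[W] = (2/5)·(15/2) + (3/5)·(8) = 39/5.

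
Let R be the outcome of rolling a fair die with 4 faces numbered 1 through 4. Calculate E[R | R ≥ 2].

3

Given R ≥ 2, R is equally likely to be any of {2, 3, 4}.
E[R | R ≥ 2] = (2 + 3 + 4) / 3 = 3.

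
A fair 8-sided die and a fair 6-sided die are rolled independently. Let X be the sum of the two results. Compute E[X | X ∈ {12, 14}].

P(X ∈ {12, 14}) = 1/12.
Σ over the event: 12·1/16 + 14·1/48 = 25/24.
E[X | X ∈ {12, 14}] = (25/24) / (1/12) = 25/2.

25/2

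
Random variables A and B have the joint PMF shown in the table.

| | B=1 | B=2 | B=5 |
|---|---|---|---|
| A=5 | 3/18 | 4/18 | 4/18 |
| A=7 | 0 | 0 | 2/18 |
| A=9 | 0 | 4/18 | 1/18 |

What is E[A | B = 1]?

5

P(B = 1) = 1/6.
Σ A·P over the event = 5·(3/18) = 5/6.
E[A | B = 1] = (5/6) / (1/6) = 5.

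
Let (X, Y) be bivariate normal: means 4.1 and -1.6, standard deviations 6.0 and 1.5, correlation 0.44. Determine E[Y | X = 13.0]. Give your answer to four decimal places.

-0.6210

The regression of Y on X has slope ρ·σ_Y/σ_X and passes through (μ_X, μ_Y).
E[Y | X=13.0] = -1.6 + (0.44)·(1.5/6.0)·(13.0 − (4.1)) = -1.6 + (0.11)·(8.9) = -0.6210.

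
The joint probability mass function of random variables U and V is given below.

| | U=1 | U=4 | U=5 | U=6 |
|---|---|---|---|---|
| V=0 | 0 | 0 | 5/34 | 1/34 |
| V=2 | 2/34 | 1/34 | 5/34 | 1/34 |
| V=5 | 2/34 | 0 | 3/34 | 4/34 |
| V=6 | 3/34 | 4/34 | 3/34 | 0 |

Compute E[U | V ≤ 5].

109/24

P(V ≤ 5) = 12/17.
Summing U·P(U=x,V=y) over the conditioning event gives 109/34.
E[U | V ≤ 5] = (109/34) / (12/17) = 109/24.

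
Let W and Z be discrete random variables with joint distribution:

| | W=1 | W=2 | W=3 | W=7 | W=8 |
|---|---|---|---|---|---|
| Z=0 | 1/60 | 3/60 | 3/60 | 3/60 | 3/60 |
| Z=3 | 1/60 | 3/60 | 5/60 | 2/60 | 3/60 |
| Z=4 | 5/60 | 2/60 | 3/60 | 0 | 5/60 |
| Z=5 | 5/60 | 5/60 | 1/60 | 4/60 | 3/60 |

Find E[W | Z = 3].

30/7

P(Z = 3) = 7/30.
Summing W·P(W=x,Z=y) over the conditioning event gives 1.
E[W | Z = 3] = (1) / (7/30) = 30/7.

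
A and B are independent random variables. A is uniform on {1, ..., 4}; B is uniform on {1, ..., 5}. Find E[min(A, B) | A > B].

Outcomes with A > B: (2,1), (3,1), (3,2), (4,1), (4,2), (4,3), each with probability 1/20.
E[min(A, B) | A > B] = (1 + 1 + 2 + 1 + 2 + 3) / 6 = 5/3.

5/3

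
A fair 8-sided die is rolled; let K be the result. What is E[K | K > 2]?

11/2

Given K > 2, K is equally likely to be any of {3, 4, 5, 6, 7, 8}.
E[K | K > 2] = (3 + 4 + 5 + 6 + 7 + 8) / 6 = 11/2.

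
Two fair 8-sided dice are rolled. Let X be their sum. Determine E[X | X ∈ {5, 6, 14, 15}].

P(X ∈ {5, 6, 14, 15}) = 7/32.
Σ over the event: 5·1/16 + 6·5/64 + 14·3/64 + 15·1/32 = 61/32.
E[X | X ∈ {5, 6, 14, 15}] = (61/32) / (7/32) = 61/7.

61/7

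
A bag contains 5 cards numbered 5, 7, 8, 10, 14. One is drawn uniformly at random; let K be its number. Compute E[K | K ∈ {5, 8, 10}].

23/3

P(K ∈ {5, 8, 10}) = 3/5.
Σ over the event: 5·1/5 + 8·1/5 + 10·1/5 = 23/5.
E[K | K ∈ {5, 8, 10}] = (23/5) / (3/5) = 23/3.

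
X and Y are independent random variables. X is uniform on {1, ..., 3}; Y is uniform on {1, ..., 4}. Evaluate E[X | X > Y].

8/3

Outcomes with X > Y: (2,1), (3,1), (3,2), each with probability 1/12.
E[X | X > Y] = (2 + 3 + 3) / 3 = 8/3.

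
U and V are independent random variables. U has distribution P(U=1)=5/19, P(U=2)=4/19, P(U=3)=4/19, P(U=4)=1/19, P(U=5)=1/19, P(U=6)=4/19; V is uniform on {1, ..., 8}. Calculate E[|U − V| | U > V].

92/39

P(U > V) = 39/152.
Summing |U−V|·P(x,y) over outcomes with U > V gives 23/38.
E[|U − V| | U > V] = (23/38) / (39/152) = 92/39.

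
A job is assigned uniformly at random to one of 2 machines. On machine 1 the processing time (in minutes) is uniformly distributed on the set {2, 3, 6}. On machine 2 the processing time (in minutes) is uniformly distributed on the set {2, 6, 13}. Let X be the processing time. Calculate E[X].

E[X | machine 1] = (2+3+6)/3 = 11/3.
E[X | machine 2] = (2+6+13)/3 = 7.
By the law of total expectation,
E[X] = (1/2)·(11/3) + (1/2)·(7) = 16/3.

16/3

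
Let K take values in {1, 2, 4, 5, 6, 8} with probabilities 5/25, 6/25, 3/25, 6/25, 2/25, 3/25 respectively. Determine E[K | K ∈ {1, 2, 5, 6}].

P(K ∈ {1, 2, 5, 6}) = 19/25.
Σ over the event: 1·1/5 + 2·6/25 + 5·6/25 + 6·2/25 = 59/25.
E[K | K ∈ {1, 2, 5, 6}] = (59/25) / (19/25) = 59/19.

59/19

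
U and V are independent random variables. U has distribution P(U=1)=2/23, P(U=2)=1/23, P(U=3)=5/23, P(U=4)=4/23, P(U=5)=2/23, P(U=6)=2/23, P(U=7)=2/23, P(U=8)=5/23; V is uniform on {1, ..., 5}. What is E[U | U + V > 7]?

395/62

P(U + V > 7) = 62/115.
Summing U·P(x,y) over outcomes with U + V > 7 gives 79/23.
E[U | U + V > 7] = (79/23) / (62/115) = 395/62.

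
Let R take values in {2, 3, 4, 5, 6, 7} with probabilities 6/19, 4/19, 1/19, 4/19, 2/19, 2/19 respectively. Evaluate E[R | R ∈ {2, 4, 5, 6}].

P(R ∈ {2, 4, 5, 6}) = 13/19.
Σ over the event: 2·6/19 + 4·1/19 + 5·4/19 + 6·2/19 = 48/19.
E[R | R ∈ {2, 4, 5, 6}] = (48/19) / (13/19) = 48/13.

48/13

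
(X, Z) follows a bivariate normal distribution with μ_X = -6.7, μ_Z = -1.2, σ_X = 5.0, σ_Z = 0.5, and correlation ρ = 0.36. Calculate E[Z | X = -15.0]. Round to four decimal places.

The regression of Z on X has slope ρ·σ_Z/σ_X and passes through (μ_X, μ_Z).
E[Z | X=-15.0] = -1.2 + (0.36)·(0.5/5.0)·(-15.0 − (-6.7)) = -1.2 + (0.036)·(-8.3) = -1.4988.

-1.4988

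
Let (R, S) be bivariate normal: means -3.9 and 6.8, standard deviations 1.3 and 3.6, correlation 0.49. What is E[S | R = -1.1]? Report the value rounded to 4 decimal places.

E[S | R=x] = μ_S + ρ(σ_S/σ_R)(x − μ_R) for jointly normal variables.
E[S | R=-1.1] = 6.8 + (0.49)·(3.6/1.3)·(-1.1 − (-3.9)) = 6.8 + (1.35692)·(2.8) = 10.5994.

10.5994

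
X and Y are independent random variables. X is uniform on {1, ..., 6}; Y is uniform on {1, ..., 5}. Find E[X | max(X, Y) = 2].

5/3

Outcomes with max(X, Y) = 2: (1,2), (2,1), (2,2), each with probability 1/30.
E[X | max(X, Y) = 2] = (1 + 2 + 2) / 3 = 5/3.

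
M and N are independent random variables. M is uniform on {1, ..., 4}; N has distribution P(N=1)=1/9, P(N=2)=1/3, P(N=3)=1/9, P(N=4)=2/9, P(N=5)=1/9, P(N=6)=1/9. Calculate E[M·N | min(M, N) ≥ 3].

P(min(M, N) ≥ 3) = 5/18.
Summing MN·P(x,y) over outcomes with min(M, N) ≥ 3 gives 77/18.
E[M·N | min(M, N) ≥ 3] = (77/18) / (5/18) = 77/5.

77/5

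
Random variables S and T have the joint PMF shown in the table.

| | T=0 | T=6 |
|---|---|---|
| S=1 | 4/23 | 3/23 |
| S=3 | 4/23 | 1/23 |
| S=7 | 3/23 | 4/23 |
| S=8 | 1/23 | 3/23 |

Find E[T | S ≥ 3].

P(S ≥ 3) = 16/23.
Σ T·P over the event = 0·(4/23) + 6·(1/23) + 0·(3/23) + 6·(4/23) + 0·(1/23) + 6·(3/23) = 48/23.
E[T | S ≥ 3] = (48/23) / (16/23) = 3.

3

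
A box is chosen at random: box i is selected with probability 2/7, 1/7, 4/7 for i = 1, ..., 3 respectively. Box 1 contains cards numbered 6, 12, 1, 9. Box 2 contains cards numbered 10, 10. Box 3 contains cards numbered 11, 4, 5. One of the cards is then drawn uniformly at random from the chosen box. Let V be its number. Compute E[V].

152/21

E[V | box 1] = (6+12+1+9)/4 = 7.
E[V | box 2] = (10+10)/2 = 10.
E[V | box 3] = (11+4+5)/3 = 20/3.
E[V] = (2/7)·(7) + (1/7)·(10) + (4/7)·(20/3) = 152/21.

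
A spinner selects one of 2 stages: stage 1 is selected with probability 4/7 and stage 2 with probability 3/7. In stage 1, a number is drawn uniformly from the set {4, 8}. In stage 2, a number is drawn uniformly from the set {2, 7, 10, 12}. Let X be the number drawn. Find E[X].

27/4

E[X | stage 1] = (4+8)/2 = 6.
E[X | stage 2] = (2+7+10+12)/4 = 31/4.
E[X] = (4/7)·(6) + (3/7)·(31/4) = 27/4.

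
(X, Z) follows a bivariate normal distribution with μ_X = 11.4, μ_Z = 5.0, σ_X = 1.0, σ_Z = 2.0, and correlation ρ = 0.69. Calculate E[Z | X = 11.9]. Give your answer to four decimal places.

5.6900

E[Z | X=x] = μ_Z + ρ(σ_Z/σ_X)(x − μ_X) for jointly normal variables.
E[Z | X=11.9] = 5.0 + (0.69)·(2.0/1.0)·(11.9 − (11.4)) = 5.0 + (1.38)·(0.5) = 5.6900.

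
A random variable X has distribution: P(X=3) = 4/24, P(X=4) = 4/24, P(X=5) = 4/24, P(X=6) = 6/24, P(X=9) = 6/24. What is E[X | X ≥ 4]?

P(X ≥ 4) = 5/6.
Σ over the event: 4·1/6 + 5·1/6 + 6·1/4 + 9·1/4 = 21/4.
E[X | X ≥ 4] = (21/4) / (5/6) = 63/10.

63/10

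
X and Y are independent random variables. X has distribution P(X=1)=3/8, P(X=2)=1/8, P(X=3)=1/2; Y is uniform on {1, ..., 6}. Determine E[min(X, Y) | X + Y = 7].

17/8

P(X + Y = 7) = 1/6.
Summing min(X,Y)·P(x,y) over outcomes with X + Y = 7 gives 17/48.
E[min(X, Y) | X + Y = 7] = (17/48) / (1/6) = 17/8.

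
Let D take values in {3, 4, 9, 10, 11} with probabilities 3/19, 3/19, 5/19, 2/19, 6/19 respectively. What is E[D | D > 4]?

P(D > 4) = 13/19.
Σ over the event: 9·5/19 + 10·2/19 + 11·6/19 = 131/19.
E[D | D > 4] = (131/19) / (13/19) = 131/13.

131/13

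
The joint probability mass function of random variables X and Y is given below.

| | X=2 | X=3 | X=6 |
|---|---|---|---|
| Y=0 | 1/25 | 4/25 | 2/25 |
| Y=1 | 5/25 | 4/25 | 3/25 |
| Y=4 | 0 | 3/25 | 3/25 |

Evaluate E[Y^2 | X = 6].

P(X = 6) = 8/25.
Summing Y^2·P(X=x,Y=y) over the conditioning event gives 51/25.
E[Y^2 | X = 6] = (51/25) / (8/25) = 51/8.

51/8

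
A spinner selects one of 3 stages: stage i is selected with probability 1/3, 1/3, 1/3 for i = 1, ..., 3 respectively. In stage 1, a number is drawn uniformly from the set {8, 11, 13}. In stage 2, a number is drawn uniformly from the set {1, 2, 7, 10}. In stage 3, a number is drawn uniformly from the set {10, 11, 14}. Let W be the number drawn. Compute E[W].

E[W | stage 1] = (8+11+13)/3 = 32/3.
E[W | stage 2] = (1+2+7+10)/4 = 5.
E[W | stage 3] = (10+11+14)/3 = 35/3.
E[W] = (1/3)·(32/3) + (1/3)·(5) + (1/3)·(35/3) = 82/9.

82/9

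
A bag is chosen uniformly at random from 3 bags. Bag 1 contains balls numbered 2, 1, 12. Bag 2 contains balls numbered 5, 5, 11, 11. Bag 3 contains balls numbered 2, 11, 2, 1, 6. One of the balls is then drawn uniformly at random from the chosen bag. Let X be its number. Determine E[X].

29/5

E[X | bag 1] = (2+1+12)/3 = 5.
E[X | bag 2] = (5+5+11+11)/4 = 8.
E[X | bag 3] = (2+11+2+1+6)/5 = 22/5.
E[X] = (1/3)·(5) + (1/3)·(8) + (1/3)·(22/5) = 29/5.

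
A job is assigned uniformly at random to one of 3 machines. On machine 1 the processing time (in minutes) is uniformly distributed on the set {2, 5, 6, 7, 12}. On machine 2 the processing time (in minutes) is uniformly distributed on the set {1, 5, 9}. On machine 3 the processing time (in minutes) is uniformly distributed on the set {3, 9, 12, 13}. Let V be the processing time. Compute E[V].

E[V | machine 1] = (2+5+6+7+12)/5 = 32/5.
E[V | machine 2] = (1+5+9)/3 = 5.
E[V | machine 3] = (3+9+12+13)/4 = 37/4.
E[V] = (1/3)·(32/5) + (1/3)·(5) + (1/3)·(37/4) = 413/60.

413/60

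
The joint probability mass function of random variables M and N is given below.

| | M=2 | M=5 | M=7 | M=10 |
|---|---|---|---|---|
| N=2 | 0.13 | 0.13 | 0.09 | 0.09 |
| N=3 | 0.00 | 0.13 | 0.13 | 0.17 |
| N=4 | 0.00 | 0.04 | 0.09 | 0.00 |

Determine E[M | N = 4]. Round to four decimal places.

P(N = 4) = 0.13.
Σ M·P over the event = 5·(0.04) + 7·(0.09) = 0.83.
E[M | N = 4] = (0.83) / (0.13) = 6.3846.

6.3846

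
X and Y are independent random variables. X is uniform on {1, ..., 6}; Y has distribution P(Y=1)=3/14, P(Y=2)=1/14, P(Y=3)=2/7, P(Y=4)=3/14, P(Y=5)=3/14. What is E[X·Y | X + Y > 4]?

P(X + Y > 4) = 23/28.
Summing XY·P(x,y) over outcomes with X + Y > 4 gives 74/7.
E[X·Y | X + Y > 4] = (74/7) / (23/28) = 296/23.

296/23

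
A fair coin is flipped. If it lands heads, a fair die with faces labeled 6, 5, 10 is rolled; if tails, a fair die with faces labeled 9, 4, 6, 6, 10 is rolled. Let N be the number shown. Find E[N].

E[N | heads] = (6+5+10)/3 = 7.
E[N | tails] = (9+4+6+6+10)/5 = 7.
E[N] = (1/2)·(7) + (1/2)·(7) = 7.

7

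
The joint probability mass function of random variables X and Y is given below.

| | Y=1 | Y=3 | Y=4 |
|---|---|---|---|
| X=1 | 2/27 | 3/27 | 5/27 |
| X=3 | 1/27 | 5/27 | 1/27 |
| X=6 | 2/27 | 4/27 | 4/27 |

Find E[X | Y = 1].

17/5

P(Y = 1) = 5/27.
Σ X·P over the event = 1·(2/27) + 3·(1/27) + 6·(2/27) = 17/27.
E[X | Y = 1] = (17/27) / (5/27) = 17/5.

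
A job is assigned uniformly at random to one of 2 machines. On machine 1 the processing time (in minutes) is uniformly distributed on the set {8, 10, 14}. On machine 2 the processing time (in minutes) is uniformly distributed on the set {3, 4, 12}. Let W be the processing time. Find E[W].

E[W | machine 1] = (8+10+14)/3 = 32/3.
E[W | machine 2] = (3+4+12)/3 = 19/3.
By the law of total expectation,
E[W] = (1/2)·(32/3) + (1/2)·(19/3) = 17/2.

17/2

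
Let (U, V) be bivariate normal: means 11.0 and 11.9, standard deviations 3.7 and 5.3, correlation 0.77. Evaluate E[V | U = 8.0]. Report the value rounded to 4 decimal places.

E[V | U=x] = μ_V + ρ(σ_V/σ_U)(x − μ_U) for jointly normal variables.
E[V | U=8.0] = 11.9 + (0.77)·(5.3/3.7)·(8.0 − (11.0)) = 11.9 + (1.10297)·(-3) = 8.5911.

8.5911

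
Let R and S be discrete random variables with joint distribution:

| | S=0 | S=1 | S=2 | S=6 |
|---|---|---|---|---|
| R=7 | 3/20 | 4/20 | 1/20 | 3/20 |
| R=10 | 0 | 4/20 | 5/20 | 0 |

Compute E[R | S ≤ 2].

P(S ≤ 2) = 17/20.
Summing R·P(R=x,S=y) over the conditioning event gives 73/10.
E[R | S ≤ 2] = (73/10) / (17/20) = 146/17.

146/17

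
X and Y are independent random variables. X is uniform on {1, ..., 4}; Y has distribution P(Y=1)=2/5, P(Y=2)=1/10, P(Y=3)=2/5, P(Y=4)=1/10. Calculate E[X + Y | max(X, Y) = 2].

19/6

P(max(X, Y) = 2) = 3/20.
Summing (X+Y)·P(x,y) over outcomes with max(X, Y) = 2 gives 19/40.
E[X + Y | max(X, Y) = 2] = (19/40) / (3/20) = 19/6.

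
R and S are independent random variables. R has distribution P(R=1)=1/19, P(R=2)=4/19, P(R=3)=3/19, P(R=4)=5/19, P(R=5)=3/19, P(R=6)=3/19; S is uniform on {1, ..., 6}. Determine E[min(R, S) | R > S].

59/26

P(R > S) = 26/57.
Summing min(R,S)·P(x,y) over outcomes with R > S gives 59/57.
E[min(R, S) | R > S] = (59/57) / (26/57) = 59/26.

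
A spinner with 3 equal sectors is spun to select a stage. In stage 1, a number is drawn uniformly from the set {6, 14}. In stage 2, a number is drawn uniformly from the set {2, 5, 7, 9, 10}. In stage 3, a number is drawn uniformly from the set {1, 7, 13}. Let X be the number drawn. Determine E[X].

118/15

E[X | stage 1] = (6+14)/2 = 10.
E[X | stage 2] = (2+5+7+9+10)/5 = 33/5.
E[X | stage 3] = (1+7+13)/3 = 7.
By the law of total expectation,
E[X] = (1/3)·(10) + (1/3)·(33/5) + (1/3)·(7) = 118/15.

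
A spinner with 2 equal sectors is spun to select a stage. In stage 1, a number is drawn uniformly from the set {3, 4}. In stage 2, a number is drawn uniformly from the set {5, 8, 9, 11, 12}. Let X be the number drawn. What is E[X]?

E[X | stage 1] = (3+4)/2 = 7/2.
E[X | stage 2] = (5+8+9+11+12)/5 = 9.
By the law of total expectation,
E[X] = (1/2)·(7/2) + (1/2)·(9) = 25/4.

25/4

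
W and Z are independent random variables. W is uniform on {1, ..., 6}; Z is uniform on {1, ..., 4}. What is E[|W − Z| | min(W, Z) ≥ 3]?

5/4

P(min(W, Z) ≥ 3) = 1/3.
Summing |W−Z|·P(x,y) over outcomes with min(W, Z) ≥ 3 gives 5/12.
E[|W − Z| | min(W, Z) ≥ 3] = (5/12) / (1/3) = 5/4.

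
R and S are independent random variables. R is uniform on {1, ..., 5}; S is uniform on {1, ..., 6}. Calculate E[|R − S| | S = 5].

Outcomes with S = 5: (1,5), (2,5), (3,5), (4,5), (5,5), each with probability 1/30.
E[|R − S| | S = 5] = (4 + 3 + 2 + 1 + 0) / 5 = 2.

2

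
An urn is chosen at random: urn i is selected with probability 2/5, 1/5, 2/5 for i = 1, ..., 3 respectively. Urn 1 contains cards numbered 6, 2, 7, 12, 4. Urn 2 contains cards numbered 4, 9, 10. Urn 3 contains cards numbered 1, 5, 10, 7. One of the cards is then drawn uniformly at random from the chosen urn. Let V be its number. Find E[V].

947/150

E[V | urn 1] = (6+2+7+12+4)/5 = 31/5.
E[V | urn 2] = (4+9+10)/3 = 23/3.
E[V | urn 3] = (1+5+10+7)/4 = 23/4.
E[V] = (2/5)·(31/5) + (1/5)·(23/3) + (2/5)·(23/4) = 947/150.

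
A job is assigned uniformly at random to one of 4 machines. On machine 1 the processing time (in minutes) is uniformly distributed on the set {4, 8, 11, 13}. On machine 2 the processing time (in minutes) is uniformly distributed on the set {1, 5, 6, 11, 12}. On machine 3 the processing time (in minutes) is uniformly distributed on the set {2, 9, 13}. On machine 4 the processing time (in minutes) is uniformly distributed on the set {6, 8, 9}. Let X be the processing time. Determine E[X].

E[X | machine 1] = (4+8+11+13)/4 = 9.
E[X | machine 2] = (1+5+6+11+12)/5 = 7.
E[X | machine 3] = (2+9+13)/3 = 8.
E[X | machine 4] = (6+8+9)/3 = 23/3.
E[X] = (1/4)·(9) + (1/4)·(7) + (1/4)·(8) + (1/4)·(23/3) = 95/12.

95/12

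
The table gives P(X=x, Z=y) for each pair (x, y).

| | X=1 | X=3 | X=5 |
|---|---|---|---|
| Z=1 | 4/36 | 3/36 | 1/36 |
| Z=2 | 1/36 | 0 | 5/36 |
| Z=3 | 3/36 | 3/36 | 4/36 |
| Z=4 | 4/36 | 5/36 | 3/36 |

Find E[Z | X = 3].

P(X = 3) = 11/36.
Σ Z·P over the event = 1·(3/36) + 3·(3/36) + 4·(5/36) = 8/9.
E[Z | X = 3] = (8/9) / (11/36) = 32/11.

32/11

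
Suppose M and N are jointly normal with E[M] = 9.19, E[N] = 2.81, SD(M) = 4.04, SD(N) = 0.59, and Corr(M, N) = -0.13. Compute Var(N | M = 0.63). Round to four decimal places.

0.3422

For a bivariate normal, Var(N | M=x) = σ_N²(1 − ρ²).
Var(N | M=0.63) = (0.59)²·(1 − (-0.13)²) = 0.3481·0.9831 = 0.3422.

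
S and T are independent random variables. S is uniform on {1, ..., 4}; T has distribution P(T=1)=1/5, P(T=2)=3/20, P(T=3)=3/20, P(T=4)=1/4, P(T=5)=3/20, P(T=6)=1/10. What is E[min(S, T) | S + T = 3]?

1

P(S + T = 3) = 7/80.
Summing min(S,T)·P(x,y) over outcomes with S + T = 3 gives 7/80.
E[min(S, T) | S + T = 3] = (7/80) / (7/80) = 1.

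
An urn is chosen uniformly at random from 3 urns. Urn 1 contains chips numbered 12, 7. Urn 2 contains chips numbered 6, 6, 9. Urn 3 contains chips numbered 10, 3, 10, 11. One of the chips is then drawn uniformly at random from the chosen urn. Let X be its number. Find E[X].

25/3

E[X | urn 1] = (12+7)/2 = 19/2.
E[X | urn 2] = (6+6+9)/3 = 7.
E[X | urn 3] = (10+3+10+11)/4 = 17/2.
E[X] = (1/3)·(19/2) + (1/3)·(7) + (1/3)·(17/2) = 25/3.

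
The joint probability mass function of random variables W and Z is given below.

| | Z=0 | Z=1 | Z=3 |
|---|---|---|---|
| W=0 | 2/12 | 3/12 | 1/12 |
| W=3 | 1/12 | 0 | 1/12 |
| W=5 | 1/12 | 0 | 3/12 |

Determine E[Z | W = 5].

9/4

P(W = 5) = 1/3.
Σ Z·P over the event = 0·(1/12) + 3·(3/12) = 3/4.
E[Z | W = 5] = (3/4) / (1/3) = 9/4.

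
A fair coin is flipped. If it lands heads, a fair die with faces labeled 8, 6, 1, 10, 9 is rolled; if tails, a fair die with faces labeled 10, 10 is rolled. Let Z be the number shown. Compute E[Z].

42/5

E[Z | heads] = (8+6+1+10+9)/5 = 34/5.
E[Z | tails] = (10+10)/2 = 10.
By the law of total expectation,
E[Z] = (1/2)·(34/5) + (1/2)·(10) = 42/5.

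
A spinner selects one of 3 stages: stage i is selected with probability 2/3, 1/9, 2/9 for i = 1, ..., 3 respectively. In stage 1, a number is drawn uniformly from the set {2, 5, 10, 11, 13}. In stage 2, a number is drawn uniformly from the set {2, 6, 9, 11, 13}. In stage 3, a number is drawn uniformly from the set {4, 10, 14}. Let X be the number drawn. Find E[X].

E[X | stage 1] = (2+5+10+11+13)/5 = 41/5.
E[X | stage 2] = (2+6+9+11+13)/5 = 41/5.
E[X | stage 3] = (4+10+14)/3 = 28/3.
E[X] = (2/3)·(41/5) + (1/9)·(41/5) + (2/9)·(28/3) = 1141/135.

1141/135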